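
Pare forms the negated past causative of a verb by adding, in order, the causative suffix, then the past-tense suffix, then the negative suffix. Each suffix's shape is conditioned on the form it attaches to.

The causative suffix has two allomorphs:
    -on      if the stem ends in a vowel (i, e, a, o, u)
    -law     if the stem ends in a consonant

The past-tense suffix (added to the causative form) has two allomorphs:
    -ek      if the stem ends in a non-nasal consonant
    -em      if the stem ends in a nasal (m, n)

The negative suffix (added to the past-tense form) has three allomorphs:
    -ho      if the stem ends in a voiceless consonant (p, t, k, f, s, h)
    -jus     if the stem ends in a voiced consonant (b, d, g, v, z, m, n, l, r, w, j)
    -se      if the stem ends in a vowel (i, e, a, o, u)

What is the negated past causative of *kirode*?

kirodeonemjus

The final sound of *kirode* is /e/, which is a vowel, so the causative suffix is -on, giving *kirodeon*.
The causative form *kirodeon*: final consonant = /n/, a nasal → -em → *kirodeonem*.
The past-tense form *kirodeonem* — final sound /m/ (a voiced consonant) → -jus → *kirodeonemjus*.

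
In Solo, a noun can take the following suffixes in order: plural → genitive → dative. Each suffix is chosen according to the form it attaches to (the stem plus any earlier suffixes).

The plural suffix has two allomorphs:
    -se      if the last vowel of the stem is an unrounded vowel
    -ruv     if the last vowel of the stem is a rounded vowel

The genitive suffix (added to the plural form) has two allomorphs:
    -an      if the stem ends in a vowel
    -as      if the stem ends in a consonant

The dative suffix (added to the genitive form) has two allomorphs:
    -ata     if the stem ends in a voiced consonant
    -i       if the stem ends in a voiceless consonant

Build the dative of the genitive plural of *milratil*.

The last vowel of *milratil* is /i/, which is an unrounded vowel, so the plural suffix is -se, giving *milratilse*.
The final sound of the plural form *milratilse* is /e/, which is a vowel, so the genitive suffix is -an, giving *milratilsean*.
The genitive form *milratilsean*: final consonant = /n/, voiced → -ata → *milratilseanata*.

milratilseanata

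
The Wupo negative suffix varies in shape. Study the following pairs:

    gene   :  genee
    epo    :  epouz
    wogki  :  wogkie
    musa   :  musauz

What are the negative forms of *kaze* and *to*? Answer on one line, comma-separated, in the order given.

kazee, touz

The suffix is conditioned by the last vowel: -e when the last vowel of the stem is a front vowel (*gene*, *wogki*); -uz when the last vowel of the stem is a back vowel (*epo*, *musa*).
The last vowel of *kaze* is /e/, which is a front vowel, so the suffix is -e, giving *kazee*.
*to* — last vowel /o/ (a back vowel) → -uz → *touz*.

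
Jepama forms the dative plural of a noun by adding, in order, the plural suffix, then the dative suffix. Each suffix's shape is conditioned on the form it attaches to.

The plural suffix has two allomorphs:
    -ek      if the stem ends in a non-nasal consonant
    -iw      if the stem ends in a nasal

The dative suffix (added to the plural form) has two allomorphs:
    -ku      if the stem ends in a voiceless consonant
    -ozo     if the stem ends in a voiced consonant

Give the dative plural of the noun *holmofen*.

holmofeniwozo

Since the final consonant of *holmofen* is /n/ (a nasal), it takes -iw, giving *holmofeniw*.
The plural form *holmofeniw*: final consonant = /w/, voiced → -ozo → *holmofeniwozo*.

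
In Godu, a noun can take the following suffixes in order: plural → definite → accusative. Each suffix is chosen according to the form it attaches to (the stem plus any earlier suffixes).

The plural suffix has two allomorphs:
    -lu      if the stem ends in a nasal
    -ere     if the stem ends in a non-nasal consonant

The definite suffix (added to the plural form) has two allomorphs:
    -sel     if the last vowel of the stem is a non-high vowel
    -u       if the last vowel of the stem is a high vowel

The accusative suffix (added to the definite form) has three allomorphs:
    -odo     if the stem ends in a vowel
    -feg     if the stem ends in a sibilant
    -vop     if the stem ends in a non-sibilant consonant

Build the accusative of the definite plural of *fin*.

finluuodo

Since the final consonant of *fin* is /n/ (a nasal), it takes -lu, giving *finlu*.
The plural form *finlu*: last vowel = /u/, a high vowel → -u → *finluu*.
Since the final sound of the definite form *finluu* is /u/ (a vowel), it takes -odo, giving *finluuodo*.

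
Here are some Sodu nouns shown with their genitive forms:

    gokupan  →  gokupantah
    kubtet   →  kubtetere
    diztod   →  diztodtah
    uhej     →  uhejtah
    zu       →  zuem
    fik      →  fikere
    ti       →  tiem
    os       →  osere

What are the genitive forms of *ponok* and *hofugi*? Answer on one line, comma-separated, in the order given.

The suffix is conditioned by the final sound: -ere when the stem ends in a voiceless consonant (*kubtet*, *fik*, *os*); -tah when the stem ends in a voiced consonant (*gokupan*, *diztod*, *uhej*); -em when the stem ends in a vowel (*zu*, *ti*).
*ponok* — final sound /k/ (a voiceless consonant) → -ere → *ponokere*.
*hofugi* — final sound /i/ (a vowel) → -em → *hofugiem*.

ponokere, hofugiem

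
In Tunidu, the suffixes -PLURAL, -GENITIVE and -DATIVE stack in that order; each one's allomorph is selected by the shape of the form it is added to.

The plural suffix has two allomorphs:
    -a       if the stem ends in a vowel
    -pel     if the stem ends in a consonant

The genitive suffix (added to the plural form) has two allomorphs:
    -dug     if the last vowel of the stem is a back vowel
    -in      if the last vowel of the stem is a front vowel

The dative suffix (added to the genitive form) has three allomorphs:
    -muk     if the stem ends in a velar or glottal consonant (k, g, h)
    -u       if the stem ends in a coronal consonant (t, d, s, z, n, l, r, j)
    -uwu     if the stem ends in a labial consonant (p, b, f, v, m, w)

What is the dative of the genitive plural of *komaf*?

komafpelinu

*komaf*: final sound = /f/, a consonant → -pel → *komafpel*.
The plural form *komafpel* — last vowel /e/ (a front vowel) → -in → *komafpelin*.
Since the final consonant of the genitive form *komafpelin* is /n/ (coronal), it takes -u, giving *komafpelinu*.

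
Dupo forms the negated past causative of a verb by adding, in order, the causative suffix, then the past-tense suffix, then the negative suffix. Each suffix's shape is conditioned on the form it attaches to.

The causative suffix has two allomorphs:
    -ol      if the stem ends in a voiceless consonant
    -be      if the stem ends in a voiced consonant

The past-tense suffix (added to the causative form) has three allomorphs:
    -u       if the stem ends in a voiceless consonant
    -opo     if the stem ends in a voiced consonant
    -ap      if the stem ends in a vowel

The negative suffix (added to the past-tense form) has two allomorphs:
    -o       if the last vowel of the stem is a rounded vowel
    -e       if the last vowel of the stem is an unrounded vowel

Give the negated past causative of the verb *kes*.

The final consonant of *kes* is /s/, which is voiceless, so the causative suffix is -ol, giving *kesol*.
Since the final sound of the causative form *kesol* is /l/ (a voiced consonant), it takes -opo, giving *kesolopo*.
The past-tense form *kesolopo*: last vowel = /o/, a rounded vowel → -o → *kesolopoo*.

kesolopoo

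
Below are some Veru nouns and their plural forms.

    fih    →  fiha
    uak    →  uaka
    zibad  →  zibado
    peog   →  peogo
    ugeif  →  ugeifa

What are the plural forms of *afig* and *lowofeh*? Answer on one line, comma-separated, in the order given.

The pattern is voicing of the final consonant: -a when the stem ends in a voiceless consonant (*fih*, *uak*, *ugeif*); -o when the stem ends in a voiced consonant (*zibad*, *peog*).
*afig* — final consonant /g/ (voiced) → -o → *afigo*.
The final consonant of *lowofeh* is /h/, which is voiceless, so the suffix is -a, giving *lowofeha*.

afigo, lowofeha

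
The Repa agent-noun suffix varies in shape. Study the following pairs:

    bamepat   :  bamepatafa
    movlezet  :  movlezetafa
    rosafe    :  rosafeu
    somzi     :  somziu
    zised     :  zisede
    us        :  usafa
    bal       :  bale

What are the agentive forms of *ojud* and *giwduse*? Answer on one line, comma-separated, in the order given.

ojude, giwduseu

The suffix is conditioned by the final sound: -afa when the stem ends in a voiceless consonant (*bamepat*, *movlezet*, *us*); -e when the stem ends in a voiced consonant (*zised*, *bal*); -u when the stem ends in a vowel (*rosafe*, *somzi*).
Since the final sound of *ojud* is /d/ (a voiced consonant), it takes -e, giving *ojude*.
Since the final sound of *giwduse* is /e/ (a vowel), it takes -u, giving *giwduseu*.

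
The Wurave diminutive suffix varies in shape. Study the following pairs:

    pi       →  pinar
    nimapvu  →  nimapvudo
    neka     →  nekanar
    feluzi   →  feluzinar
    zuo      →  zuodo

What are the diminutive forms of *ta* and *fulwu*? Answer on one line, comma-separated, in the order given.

Looking at the last vowel of each stem: -do when the last vowel of the stem is a rounded vowel (*nimapvu*, *zuo*); -nar when the last vowel of the stem is an unrounded vowel (*pi*, *neka*, *feluzi*).
*ta* — last vowel /a/ (an unrounded vowel) → -nar → *tanar*.
*fulwu*: last vowel = /u/, a rounded vowel → -do → *fulwudo*.

tanar, fulwudo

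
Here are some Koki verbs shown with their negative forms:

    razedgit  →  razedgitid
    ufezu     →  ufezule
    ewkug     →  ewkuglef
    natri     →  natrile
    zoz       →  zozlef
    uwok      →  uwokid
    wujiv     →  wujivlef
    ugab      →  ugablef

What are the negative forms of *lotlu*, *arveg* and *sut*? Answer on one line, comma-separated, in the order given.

The suffix is conditioned by the final sound: -id when the stem ends in a voiceless consonant (*razedgit*, *uwok*); -lef when the stem ends in a voiced consonant (*ewkug*, *zoz*, *wujiv*, *ugab*); -le when the stem ends in a vowel (*ufezu*, *natri*).
The final sound of *lotlu* is /u/, which is a vowel, so the suffix is -le, giving *lotlule*.
Since the final sound of *arveg* is /g/ (a voiced consonant), it takes -lef, giving *arveglef*.
*sut* — final sound /t/ (a voiceless consonant) → -id → *sutid*.

lotlule, arveglef, sutid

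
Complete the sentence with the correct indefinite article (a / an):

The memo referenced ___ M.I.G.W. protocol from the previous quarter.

an

The indefinite article is chosen by the initial *sound* of the following word, not its spelling.
The initialism *M.I.G.W.* is read letter by letter; the first letter, M, is pronounced /ɛm/, which begins with a vowel sound.
So the article is *an*: The memo referenced an M.I.G.W. protocol from the previous quarter.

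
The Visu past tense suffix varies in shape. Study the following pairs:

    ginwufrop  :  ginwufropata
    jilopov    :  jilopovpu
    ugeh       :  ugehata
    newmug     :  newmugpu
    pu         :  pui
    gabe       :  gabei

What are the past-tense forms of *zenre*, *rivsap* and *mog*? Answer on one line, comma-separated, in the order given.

zenrei, rivsapata, mogpu

The pattern is voicing of the final sound: -ata when the stem ends in a voiceless consonant (*ginwufrop*, *ugeh*); -pu when the stem ends in a voiced consonant (*jilopov*, *newmug*); -i when the stem ends in a vowel (*pu*, *gabe*).
*zenre*: final sound = /e/, a vowel → -i → *zenrei*.
Since the final sound of *rivsap* is /p/ (a voiceless consonant), it takes -ata, giving *rivsapata*.
Since the final sound of *mog* is /g/ (a voiced consonant), it takes -pu, giving *mogpu*.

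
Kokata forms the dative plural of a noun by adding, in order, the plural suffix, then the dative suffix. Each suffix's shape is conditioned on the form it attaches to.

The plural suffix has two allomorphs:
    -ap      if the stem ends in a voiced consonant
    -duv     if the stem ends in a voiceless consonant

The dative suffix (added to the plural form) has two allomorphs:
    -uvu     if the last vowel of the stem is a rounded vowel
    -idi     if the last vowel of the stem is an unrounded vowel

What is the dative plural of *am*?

amapidi

*am*: final consonant = /m/, voiced → -ap → *amap*.
Since the last vowel of the plural form *amap* is /a/ (an unrounded vowel), it takes -idi, giving *amapidi*.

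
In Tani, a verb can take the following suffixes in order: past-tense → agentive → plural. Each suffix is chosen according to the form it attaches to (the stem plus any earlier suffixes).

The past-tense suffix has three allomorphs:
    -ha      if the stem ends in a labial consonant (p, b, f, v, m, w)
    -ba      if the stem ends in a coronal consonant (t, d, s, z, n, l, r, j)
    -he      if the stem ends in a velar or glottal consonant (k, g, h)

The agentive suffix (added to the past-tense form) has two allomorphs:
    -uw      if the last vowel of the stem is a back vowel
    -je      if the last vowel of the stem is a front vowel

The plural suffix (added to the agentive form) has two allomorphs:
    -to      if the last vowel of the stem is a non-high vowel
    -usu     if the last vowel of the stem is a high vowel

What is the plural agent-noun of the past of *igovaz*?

igovazbauwusu

Since the final consonant of *igovaz* is /z/ (coronal), it takes -ba, giving *igovazba*.
The past-tense form *igovazba* — last vowel /a/ (a back vowel) → -uw → *igovazbauw*.
The last vowel of the agentive form *igovazbauw* is /u/, which is a high vowel, so the plural suffix is -usu, giving *igovazbauwusu*.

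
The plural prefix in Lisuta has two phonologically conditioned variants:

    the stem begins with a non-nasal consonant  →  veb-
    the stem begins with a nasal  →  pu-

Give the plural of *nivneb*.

*nivneb* — first consonant /n/ (a nasal) → pu- → *punivneb*.

punivneb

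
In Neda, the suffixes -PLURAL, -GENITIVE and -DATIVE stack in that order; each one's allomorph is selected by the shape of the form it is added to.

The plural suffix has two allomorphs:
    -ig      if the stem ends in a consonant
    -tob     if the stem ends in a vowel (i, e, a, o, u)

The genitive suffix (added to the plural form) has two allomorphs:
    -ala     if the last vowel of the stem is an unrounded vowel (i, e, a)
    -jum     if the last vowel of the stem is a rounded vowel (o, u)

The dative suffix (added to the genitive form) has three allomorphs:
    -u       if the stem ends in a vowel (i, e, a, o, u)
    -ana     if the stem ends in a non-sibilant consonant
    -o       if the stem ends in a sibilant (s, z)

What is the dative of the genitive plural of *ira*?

*ira*: final sound = /a/, a vowel → -tob → *iratob*.
The plural form *iratob*: last vowel = /o/, a rounded vowel → -jum → *iratobjum*.
The genitive form *iratobjum* — final sound /m/ (a non-sibilant consonant) → -ana → *iratobjumana*.

iratobjumana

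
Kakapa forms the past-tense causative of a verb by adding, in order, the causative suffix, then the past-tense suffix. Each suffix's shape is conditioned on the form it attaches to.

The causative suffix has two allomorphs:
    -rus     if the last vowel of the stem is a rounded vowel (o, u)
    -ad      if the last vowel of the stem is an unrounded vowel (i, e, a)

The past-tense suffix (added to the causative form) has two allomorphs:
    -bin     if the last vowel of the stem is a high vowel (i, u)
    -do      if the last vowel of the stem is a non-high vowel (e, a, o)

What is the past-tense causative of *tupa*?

The last vowel of *tupa* is /a/, which is an unrounded vowel, so the causative suffix is -ad, giving *tupaad*.
The last vowel of the causative form *tupaad* is /a/, which is a non-high vowel, so the past-tense suffix is -do, giving *tupaaddo*.

tupaaddo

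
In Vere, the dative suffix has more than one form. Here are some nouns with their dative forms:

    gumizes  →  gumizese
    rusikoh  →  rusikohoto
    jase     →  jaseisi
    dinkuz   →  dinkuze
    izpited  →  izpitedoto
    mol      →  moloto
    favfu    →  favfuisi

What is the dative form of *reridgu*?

reridguisi

The pattern is sibilance of the final sound: -e when the stem ends in a sibilant (*gumizes*, *dinkuz*); -oto when the stem ends in a non-sibilant consonant (*rusikoh*, *izpited*, *mol*); -isi when the stem ends in a vowel (*jase*, *favfu*).
Since the final sound of *reridgu* is /u/ (a vowel), it takes -isi, giving *reridguisi*.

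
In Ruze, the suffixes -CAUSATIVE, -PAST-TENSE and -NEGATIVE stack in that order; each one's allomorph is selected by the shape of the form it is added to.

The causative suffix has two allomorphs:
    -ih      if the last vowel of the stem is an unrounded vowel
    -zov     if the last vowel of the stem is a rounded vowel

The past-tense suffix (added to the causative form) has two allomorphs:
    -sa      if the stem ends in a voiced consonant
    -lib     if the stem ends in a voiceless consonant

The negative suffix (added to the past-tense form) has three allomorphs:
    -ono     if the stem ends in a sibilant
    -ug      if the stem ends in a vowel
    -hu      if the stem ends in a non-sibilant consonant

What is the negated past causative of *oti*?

otiihlibhu

The last vowel of *oti* is /i/, which is an unrounded vowel, so the causative suffix is -ih, giving *otiih*.
The causative form *otiih*: final consonant = /h/, voiceless → -lib → *otiihlib*.
The final sound of the past-tense form *otiihlib* is /b/, which is a non-sibilant consonant, so the negative suffix is -hu, giving *otiihlibhu*.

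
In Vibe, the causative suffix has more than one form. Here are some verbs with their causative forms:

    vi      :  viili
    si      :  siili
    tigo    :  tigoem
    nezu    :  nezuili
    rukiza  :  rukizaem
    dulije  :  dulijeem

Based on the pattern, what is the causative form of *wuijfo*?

The suffix is conditioned by the last vowel: -ili when the last vowel of the stem is a high vowel (*vi*, *si*, *nezu*); -em when the last vowel of the stem is a non-high vowel (*tigo*, *rukiza*, *dulije*).
Since the last vowel of *wuijfo* is /o/ (a non-high vowel), it takes -em, giving *wuijfoem*.

wuijfoem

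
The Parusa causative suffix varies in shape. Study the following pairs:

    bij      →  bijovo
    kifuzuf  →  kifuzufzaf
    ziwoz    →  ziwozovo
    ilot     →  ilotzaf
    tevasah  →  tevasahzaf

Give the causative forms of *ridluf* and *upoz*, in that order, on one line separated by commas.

The suffix is conditioned by the final consonant: -zaf when the stem ends in a voiceless consonant (*kifuzuf*, *ilot*, *tevasah*); -ovo when the stem ends in a voiced consonant (*bij*, *ziwoz*).
*ridluf* — final consonant /f/ (voiceless) → -zaf → *ridlufzaf*.
The final consonant of *upoz* is /z/, which is voiced, so the suffix is -ovo, giving *upozovo*.

ridlufzaf, upozovo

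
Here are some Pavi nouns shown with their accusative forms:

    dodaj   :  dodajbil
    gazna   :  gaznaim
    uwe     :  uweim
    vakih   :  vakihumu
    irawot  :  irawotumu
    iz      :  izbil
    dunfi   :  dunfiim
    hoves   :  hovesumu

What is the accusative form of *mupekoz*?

mupekozbil

Looking at the final sound of each stem: -umu when the stem ends in a voiceless consonant (*vakih*, *irawot*, *hoves*); -bil when the stem ends in a voiced consonant (*dodaj*, *iz*); -im when the stem ends in a vowel (*gazna*, *uwe*, *dunfi*).
The final sound of *mupekoz* is /z/, which is a voiced consonant, so the suffix is -bil, giving *mupekozbil*.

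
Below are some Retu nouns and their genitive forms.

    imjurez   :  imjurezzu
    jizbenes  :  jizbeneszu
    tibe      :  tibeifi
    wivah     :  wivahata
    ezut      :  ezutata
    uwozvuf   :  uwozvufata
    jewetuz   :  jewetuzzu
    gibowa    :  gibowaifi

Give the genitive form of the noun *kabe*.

Looking at the final sound of each stem: -zu when the stem ends in a sibilant (*imjurez*, *jizbenes*, *jewetuz*); -ata when the stem ends in a non-sibilant consonant (*wivah*, *ezut*, *uwozvuf*); -ifi when the stem ends in a vowel (*tibe*, *gibowa*).
Since the final sound of *kabe* is /e/ (a vowel), it takes -ifi, giving *kabeifi*.

kabeifi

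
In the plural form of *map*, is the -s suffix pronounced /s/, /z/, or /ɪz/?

/s/

The stem *map* ends in a voiceless non-sibilant consonant.
The plural suffix surfaces as /ɪz/ after sibilants, /s/ after other voiceless consonants, and /z/ after other voiced sounds.
So the plural -s on *map* is pronounced /s/.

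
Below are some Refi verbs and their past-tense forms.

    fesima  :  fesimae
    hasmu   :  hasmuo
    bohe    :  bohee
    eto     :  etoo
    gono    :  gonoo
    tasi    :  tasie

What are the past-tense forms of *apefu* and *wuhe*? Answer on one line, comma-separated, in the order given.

apefuo, wuhee

The alternation tracks the last vowel of the stem — -o when the last vowel of the stem is a rounded vowel (*hasmu*, *eto*, *gono*); -e when the last vowel of the stem is an unrounded vowel (*fesima*, *bohe*, *tasi*).
*apefu* — last vowel /u/ (a rounded vowel) → -o → *apefuo*.
The last vowel of *wuhe* is /e/, which is an unrounded vowel, so the suffix is -e, giving *wuhee*.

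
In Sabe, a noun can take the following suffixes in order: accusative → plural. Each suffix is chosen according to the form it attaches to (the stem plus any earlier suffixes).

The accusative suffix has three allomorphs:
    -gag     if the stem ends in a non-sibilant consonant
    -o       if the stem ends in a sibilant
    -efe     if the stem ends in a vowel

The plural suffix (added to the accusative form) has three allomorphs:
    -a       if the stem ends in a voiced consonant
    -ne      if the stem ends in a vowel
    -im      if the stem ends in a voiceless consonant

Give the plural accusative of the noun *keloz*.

*keloz*: final sound = /z/, a sibilant → -o → *kelozo*.
The final sound of the accusative form *kelozo* is /o/, which is a vowel, so the plural suffix is -ne, giving *kelozone*.

kelozone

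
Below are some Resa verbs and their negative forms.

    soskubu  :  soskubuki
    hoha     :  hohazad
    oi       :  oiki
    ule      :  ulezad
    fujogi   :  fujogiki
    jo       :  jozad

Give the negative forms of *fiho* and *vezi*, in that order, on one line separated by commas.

fihozad, veziki

The alternation tracks the last vowel of the stem — -ki when the last vowel of the stem is a high vowel (*soskubu*, *oi*, *fujogi*); -zad when the last vowel of the stem is a non-high vowel (*hoha*, *ule*, *jo*).
*fiho* — last vowel /o/ (a non-high vowel) → -zad → *fihozad*.
Since the last vowel of *vezi* is /i/ (a high vowel), it takes -ki, giving *veziki*.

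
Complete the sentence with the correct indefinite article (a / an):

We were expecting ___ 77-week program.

The indefinite article is chosen by the initial *sound* of the following word, not its spelling.
The number *77* is spoken "seventy-…", beginning with /ˈsɛvənti/ — a consonant sound.
So the article is *a*: We were expecting a 77-week program.

a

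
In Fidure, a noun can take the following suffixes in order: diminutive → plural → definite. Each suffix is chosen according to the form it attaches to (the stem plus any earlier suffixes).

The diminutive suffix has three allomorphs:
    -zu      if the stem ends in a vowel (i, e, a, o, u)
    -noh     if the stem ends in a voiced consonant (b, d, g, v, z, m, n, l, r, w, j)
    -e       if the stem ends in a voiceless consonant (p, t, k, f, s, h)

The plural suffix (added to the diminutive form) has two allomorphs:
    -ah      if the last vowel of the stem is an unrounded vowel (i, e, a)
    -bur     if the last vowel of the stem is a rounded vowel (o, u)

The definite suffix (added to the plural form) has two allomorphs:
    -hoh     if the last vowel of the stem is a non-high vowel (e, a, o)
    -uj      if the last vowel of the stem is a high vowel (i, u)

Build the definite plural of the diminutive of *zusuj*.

zusujnohburuj

Since the final sound of *zusuj* is /j/ (a voiced consonant), it takes -noh, giving *zusujnoh*.
The diminutive form *zusujnoh* — last vowel /o/ (a rounded vowel) → -bur → *zusujnohbur*.
The plural form *zusujnohbur*: last vowel = /u/, a high vowel → -uj → *zusujnohburuj*.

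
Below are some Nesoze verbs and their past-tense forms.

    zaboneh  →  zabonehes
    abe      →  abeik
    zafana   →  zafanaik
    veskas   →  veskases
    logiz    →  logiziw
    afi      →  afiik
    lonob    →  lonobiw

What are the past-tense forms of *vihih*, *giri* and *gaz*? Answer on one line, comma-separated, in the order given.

The alternation tracks the final sound of the stem — -es when the stem ends in a voiceless consonant (*zaboneh*, *veskas*); -iw when the stem ends in a voiced consonant (*logiz*, *lonob*); -ik when the stem ends in a vowel (*abe*, *zafana*, *afi*).
The final sound of *vihih* is /h/, which is a voiceless consonant, so the suffix is -es, giving *vihihes*.
The final sound of *giri* is /i/, which is a vowel, so the suffix is -ik, giving *giriik*.
*gaz*: final sound = /z/, a voiced consonant → -iw → *gaziw*.

vihihes, giriik, gaziw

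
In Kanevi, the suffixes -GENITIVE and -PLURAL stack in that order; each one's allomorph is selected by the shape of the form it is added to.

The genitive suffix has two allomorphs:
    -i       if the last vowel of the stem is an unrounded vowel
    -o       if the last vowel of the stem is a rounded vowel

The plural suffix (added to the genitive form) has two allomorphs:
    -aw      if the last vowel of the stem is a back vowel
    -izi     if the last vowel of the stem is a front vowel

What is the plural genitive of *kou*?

kouoaw

*kou*: last vowel = /u/, a rounded vowel → -o → *kouo*.
Since the last vowel of the genitive form *kouo* is /o/ (a back vowel), it takes -aw, giving *kouoaw*.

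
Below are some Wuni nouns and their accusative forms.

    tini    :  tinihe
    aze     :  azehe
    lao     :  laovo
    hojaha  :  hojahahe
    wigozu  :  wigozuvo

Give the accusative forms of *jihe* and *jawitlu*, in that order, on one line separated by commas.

jihehe, jawitluvo

The suffix is conditioned by the last vowel: -vo when the last vowel of the stem is a rounded vowel (*lao*, *wigozu*); -he when the last vowel of the stem is an unrounded vowel (*tini*, *aze*, *hojaha*).
Since the last vowel of *jihe* is /e/ (an unrounded vowel), it takes -he, giving *jihehe*.
Since the last vowel of *jawitlu* is /u/ (a rounded vowel), it takes -vo, giving *jawitluvo*.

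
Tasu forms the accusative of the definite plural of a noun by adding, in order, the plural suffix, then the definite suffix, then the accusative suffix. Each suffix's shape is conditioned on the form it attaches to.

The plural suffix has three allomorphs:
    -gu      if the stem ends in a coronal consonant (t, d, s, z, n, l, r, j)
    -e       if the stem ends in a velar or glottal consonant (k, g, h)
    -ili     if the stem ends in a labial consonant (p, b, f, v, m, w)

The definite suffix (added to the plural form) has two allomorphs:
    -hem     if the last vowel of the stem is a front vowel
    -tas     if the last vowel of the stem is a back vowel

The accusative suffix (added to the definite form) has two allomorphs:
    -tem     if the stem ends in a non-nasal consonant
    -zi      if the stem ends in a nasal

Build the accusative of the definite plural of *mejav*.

mejavilihemzi

*mejav*: final consonant = /v/, labial → -ili → *mejavili*.
The plural form *mejavili*: last vowel = /i/, a front vowel → -hem → *mejavilihem*.
The definite form *mejavilihem*: final consonant = /m/, a nasal → -zi → *mejavilihemzi*.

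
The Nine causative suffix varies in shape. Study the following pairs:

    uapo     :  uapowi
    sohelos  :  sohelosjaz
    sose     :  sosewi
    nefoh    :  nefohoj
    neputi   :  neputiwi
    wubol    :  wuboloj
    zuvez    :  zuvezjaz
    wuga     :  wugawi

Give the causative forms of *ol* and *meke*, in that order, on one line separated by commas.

Looking at the final sound of each stem: -jaz when the stem ends in a sibilant (*sohelos*, *zuvez*); -oj when the stem ends in a non-sibilant consonant (*nefoh*, *wubol*); -wi when the stem ends in a vowel (*uapo*, *sose*, *neputi*, *wuga*).
The final sound of *ol* is /l/, which is a non-sibilant consonant, so the suffix is -oj, giving *oloj*.
Since the final sound of *meke* is /e/ (a vowel), it takes -wi, giving *mekewi*.

oloj, mekewi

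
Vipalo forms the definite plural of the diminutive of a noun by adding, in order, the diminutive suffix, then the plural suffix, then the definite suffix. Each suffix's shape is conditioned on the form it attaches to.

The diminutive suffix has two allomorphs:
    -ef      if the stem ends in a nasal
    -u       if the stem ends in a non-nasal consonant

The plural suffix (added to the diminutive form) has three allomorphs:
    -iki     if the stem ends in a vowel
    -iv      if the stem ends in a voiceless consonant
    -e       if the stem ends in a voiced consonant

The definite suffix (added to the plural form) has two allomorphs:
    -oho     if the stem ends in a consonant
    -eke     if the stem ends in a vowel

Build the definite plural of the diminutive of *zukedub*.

zukedubuikieke

The final consonant of *zukedub* is /b/, which is non-nasal, so the diminutive suffix is -u, giving *zukedubu*.
The final sound of the diminutive form *zukedubu* is /u/, which is a vowel, so the plural suffix is -iki, giving *zukedubuiki*.
The final sound of the plural form *zukedubuiki* is /i/, which is a vowel, so the definite suffix is -eke, giving *zukedubuikieke*.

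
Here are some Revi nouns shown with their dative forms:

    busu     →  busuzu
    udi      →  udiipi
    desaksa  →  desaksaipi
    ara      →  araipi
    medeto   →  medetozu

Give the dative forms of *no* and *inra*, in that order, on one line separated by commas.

The pattern is rounding harmony: -zu when the last vowel of the stem is a rounded vowel (*busu*, *medeto*); -ipi when the last vowel of the stem is an unrounded vowel (*udi*, *desaksa*, *ara*).
*no*: last vowel = /o/, a rounded vowel → -zu → *nozu*.
*inra* — last vowel /a/ (an unrounded vowel) → -ipi → *inraipi*.

nozu, inraipi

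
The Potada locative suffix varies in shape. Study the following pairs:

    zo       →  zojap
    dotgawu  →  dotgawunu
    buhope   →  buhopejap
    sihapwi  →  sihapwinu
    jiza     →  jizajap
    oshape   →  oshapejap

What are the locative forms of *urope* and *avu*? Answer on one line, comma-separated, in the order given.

uropejap, avunu

The suffix is conditioned by the last vowel: -nu when the last vowel of the stem is a high vowel (*dotgawu*, *sihapwi*); -jap when the last vowel of the stem is a non-high vowel (*zo*, *buhope*, *jiza*, *oshape*).
The last vowel of *urope* is /e/, which is a non-high vowel, so the suffix is -jap, giving *uropejap*.
*avu*: last vowel = /u/, a high vowel → -nu → *avunu*.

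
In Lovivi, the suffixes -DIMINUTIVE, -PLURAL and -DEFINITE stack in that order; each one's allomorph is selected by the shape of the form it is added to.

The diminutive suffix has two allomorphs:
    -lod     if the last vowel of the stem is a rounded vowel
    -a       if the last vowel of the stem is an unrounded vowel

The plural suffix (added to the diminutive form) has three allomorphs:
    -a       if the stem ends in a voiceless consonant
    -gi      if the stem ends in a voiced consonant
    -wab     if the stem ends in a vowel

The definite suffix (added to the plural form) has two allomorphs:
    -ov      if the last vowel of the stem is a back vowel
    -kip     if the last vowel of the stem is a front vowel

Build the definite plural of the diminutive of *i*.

*i* — last vowel /i/ (an unrounded vowel) → -a → *ia*.
Since the final sound of the diminutive form *ia* is /a/ (a vowel), it takes -wab, giving *iawab*.
The last vowel of the plural form *iawab* is /a/, which is a back vowel, so the definite suffix is -ov, giving *iawabov*.

iawabov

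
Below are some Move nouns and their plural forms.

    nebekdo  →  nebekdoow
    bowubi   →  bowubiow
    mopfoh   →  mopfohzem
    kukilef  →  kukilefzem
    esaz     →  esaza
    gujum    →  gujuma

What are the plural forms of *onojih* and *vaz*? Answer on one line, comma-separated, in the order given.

onojihzem, vaza

The suffix is conditioned by the final sound: -zem when the stem ends in a voiceless consonant (*mopfoh*, *kukilef*); -a when the stem ends in a voiced consonant (*esaz*, *gujum*); -ow when the stem ends in a vowel (*nebekdo*, *bowubi*).
The final sound of *onojih* is /h/, which is a voiceless consonant, so the suffix is -zem, giving *onojihzem*.
Since the final sound of *vaz* is /z/ (a voiced consonant), it takes -a, giving *vaza*.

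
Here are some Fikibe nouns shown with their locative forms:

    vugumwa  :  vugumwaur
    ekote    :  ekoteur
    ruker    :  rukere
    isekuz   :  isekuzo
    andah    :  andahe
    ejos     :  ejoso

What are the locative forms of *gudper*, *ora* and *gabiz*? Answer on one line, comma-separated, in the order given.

gudpere, oraur, gabizo

Looking at the final sound of each stem: -o when the stem ends in a sibilant (*isekuz*, *ejos*); -e when the stem ends in a non-sibilant consonant (*ruker*, *andah*); -ur when the stem ends in a vowel (*vugumwa*, *ekote*).
*gudper*: final sound = /r/, a non-sibilant consonant → -e → *gudpere*.
The final sound of *ora* is /a/, which is a vowel, so the suffix is -ur, giving *oraur*.
*gabiz* — final sound /z/ (a sibilant) → -o → *gabizo*.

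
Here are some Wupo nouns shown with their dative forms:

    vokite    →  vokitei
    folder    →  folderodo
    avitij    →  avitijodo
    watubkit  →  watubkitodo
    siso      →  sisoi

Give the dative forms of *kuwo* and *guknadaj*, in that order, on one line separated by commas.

kuwoi, guknadajodo

The alternation tracks the final sound of the stem — -odo when the stem ends in a consonant (*folder*, *avitij*, *watubkit*); -i when the stem ends in a vowel (*vokite*, *siso*).
The final sound of *kuwo* is /o/, which is a vowel, so the suffix is -i, giving *kuwoi*.
The final sound of *guknadaj* is /j/, which is a consonant, so the suffix is -odo, giving *guknadajodo*.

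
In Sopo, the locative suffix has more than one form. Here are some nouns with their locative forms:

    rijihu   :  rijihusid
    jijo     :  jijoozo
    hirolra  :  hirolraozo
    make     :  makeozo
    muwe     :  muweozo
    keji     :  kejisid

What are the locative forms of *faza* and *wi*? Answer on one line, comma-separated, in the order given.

The pattern is height harmony: -sid when the last vowel of the stem is a high vowel (*rijihu*, *keji*); -ozo when the last vowel of the stem is a non-high vowel (*jijo*, *hirolra*, *make*, *muwe*).
The last vowel of *faza* is /a/, which is a non-high vowel, so the suffix is -ozo, giving *fazaozo*.
*wi*: last vowel = /i/, a high vowel → -sid → *wisid*.

fazaozo, wisid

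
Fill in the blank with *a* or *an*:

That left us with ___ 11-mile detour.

The indefinite article is chosen by the initial *sound* of the following word, not its spelling.
The number *11* is spoken "eleven", beginning with /ɪˈlɛvən/ — a vowel sound.
So the article is *an*: That left us with an 11-mile detour.

an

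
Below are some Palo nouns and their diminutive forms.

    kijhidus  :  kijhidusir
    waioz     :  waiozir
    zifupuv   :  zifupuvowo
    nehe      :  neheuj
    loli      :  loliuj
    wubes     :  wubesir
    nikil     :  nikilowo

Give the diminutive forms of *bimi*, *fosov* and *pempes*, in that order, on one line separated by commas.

bimiuj, fosovowo, pempesir

The pattern is sibilance of the final sound: -ir when the stem ends in a sibilant (*kijhidus*, *waioz*, *wubes*); -owo when the stem ends in a non-sibilant consonant (*zifupuv*, *nikil*); -uj when the stem ends in a vowel (*nehe*, *loli*).
*bimi*: final sound = /i/, a vowel → -uj → *bimiuj*.
*fosov* — final sound /v/ (a non-sibilant consonant) → -owo → *fosovowo*.
*pempes*: final sound = /s/, a sibilant → -ir → *pempesir*.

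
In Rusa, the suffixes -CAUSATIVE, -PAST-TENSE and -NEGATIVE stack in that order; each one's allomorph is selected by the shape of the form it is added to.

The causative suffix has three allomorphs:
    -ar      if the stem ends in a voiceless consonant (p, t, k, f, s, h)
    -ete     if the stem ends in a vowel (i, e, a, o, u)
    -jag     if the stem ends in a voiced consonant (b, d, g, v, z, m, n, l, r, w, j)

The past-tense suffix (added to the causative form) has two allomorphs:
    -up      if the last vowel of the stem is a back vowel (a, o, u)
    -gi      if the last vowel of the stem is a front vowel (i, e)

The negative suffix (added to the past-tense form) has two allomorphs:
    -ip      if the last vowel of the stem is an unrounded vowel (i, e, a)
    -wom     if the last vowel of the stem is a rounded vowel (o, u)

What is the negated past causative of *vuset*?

The final sound of *vuset* is /t/, which is a voiceless consonant, so the causative suffix is -ar, giving *vusetar*.
The causative form *vusetar* — last vowel /a/ (a back vowel) → -up → *vusetarup*.
The past-tense form *vusetarup*: last vowel = /u/, a rounded vowel → -wom → *vusetarupwom*.

vusetarupwom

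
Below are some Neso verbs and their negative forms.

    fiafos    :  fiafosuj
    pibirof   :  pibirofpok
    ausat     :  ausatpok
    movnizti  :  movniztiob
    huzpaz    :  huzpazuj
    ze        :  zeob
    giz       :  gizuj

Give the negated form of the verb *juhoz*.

The alternation tracks the final sound of the stem — -uj when the stem ends in a sibilant (*fiafos*, *huzpaz*, *giz*); -pok when the stem ends in a non-sibilant consonant (*pibirof*, *ausat*); -ob when the stem ends in a vowel (*movnizti*, *ze*).
The final sound of *juhoz* is /z/, which is a sibilant, so the suffix is -uj, giving *juhozuj*.

juhozuj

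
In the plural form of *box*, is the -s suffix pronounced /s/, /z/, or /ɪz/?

The stem *box* ends in a sibilant (/s, z, ʃ, ʒ, tʃ, dʒ/).
The plural suffix surfaces as /ɪz/ after sibilants, /s/ after other voiceless consonants, and /z/ after other voiced sounds.
So the plural -s on *box* is pronounced /ɪz/.

/ɪz/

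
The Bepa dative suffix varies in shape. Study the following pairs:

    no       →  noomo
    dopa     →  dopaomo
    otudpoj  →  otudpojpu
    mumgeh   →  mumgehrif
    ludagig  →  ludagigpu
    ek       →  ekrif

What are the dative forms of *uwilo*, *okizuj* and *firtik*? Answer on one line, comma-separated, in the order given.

uwiloomo, okizujpu, firtikrif

The suffix is conditioned by the final sound: -rif when the stem ends in a voiceless consonant (*mumgeh*, *ek*); -pu when the stem ends in a voiced consonant (*otudpoj*, *ludagig*); -omo when the stem ends in a vowel (*no*, *dopa*).
*uwilo* — final sound /o/ (a vowel) → -omo → *uwiloomo*.
Since the final sound of *okizuj* is /j/ (a voiced consonant), it takes -pu, giving *okizujpu*.
The final sound of *firtik* is /k/, which is a voiceless consonant, so the suffix is -rif, giving *firtikrif*.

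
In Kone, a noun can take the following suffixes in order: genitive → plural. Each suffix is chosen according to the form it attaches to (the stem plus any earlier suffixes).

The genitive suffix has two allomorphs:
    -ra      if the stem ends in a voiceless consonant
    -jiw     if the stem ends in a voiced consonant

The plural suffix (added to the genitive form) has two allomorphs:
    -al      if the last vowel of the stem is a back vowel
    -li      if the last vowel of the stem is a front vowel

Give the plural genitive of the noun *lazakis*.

lazakisraal

The final consonant of *lazakis* is /s/, which is voiceless, so the genitive suffix is -ra, giving *lazakisra*.
The last vowel of the genitive form *lazakisra* is /a/, which is a back vowel, so the plural suffix is -al, giving *lazakisraal*.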